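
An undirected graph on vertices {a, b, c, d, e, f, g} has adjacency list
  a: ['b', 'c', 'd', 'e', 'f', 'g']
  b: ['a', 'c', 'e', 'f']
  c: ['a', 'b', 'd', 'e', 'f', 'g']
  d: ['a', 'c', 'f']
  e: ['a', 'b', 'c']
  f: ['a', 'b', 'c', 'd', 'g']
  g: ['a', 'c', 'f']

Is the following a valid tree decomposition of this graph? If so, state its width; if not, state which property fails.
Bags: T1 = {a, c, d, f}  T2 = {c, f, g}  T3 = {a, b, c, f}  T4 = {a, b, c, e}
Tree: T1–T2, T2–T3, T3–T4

No — edge (a,g) lies in no bag.

A tree decomposition must satisfy three properties: every vertex lies in some bag; for every edge, both endpoints lie together in some bag; and for every vertex, the bags containing it form a connected subtree. Here edge (a,g) lies in no bag, so the decomposition is invalid.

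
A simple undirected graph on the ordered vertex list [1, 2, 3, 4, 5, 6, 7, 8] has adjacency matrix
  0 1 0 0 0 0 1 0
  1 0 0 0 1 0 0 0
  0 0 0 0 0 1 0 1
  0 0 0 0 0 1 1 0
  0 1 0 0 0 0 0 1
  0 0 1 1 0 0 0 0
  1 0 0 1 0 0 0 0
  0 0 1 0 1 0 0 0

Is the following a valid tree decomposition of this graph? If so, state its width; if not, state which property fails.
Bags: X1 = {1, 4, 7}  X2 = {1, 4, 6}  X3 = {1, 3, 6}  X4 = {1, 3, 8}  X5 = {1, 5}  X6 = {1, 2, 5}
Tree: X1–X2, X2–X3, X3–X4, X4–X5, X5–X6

No — edge (8,5) lies in no bag.

A tree decomposition must satisfy three properties: every vertex lies in some bag; for every edge, both endpoints lie together in some bag; and for every vertex, the bags containing it form a connected subtree. Here edge (8,5) lies in no bag, so the decomposition is invalid.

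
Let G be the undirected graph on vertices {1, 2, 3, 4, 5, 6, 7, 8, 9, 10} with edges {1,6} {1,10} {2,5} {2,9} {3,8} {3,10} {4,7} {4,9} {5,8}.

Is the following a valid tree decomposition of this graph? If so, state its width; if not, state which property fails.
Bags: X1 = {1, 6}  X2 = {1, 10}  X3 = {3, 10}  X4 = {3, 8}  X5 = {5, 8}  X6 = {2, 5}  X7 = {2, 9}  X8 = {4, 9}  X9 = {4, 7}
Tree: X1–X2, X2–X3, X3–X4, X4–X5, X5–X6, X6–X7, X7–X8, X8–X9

Yes; width 1.

Vertex coverage: the bags together contain {1, 2, 3, 4, 5, 6, 7, 8, 9, 10}, the full vertex set. Edge coverage: each edge of G has both endpoints in at least one bag. Running intersection: for every vertex, the bags containing it form a connected subtree. All three properties hold, so this is a valid tree decomposition of width max|bag| − 1 = 1, and hence tw(G) ≤ 1.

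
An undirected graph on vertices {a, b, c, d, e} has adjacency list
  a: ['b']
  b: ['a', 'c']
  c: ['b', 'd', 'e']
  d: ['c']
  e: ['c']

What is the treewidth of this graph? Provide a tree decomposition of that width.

The largest bag has 2 vertices, giving width 1; this decomposition certifies tw(G) ≤ 1. Since G has at least one edge (e.g. c–e), it is not an edgeless graph, so tw(G) ≥ 1. Therefore the treewidth is 1.

Treewidth 1.
Bags: B1 = {c, e}  B2 = {c, d}  B3 = {b, c}  B4 = {a, b}
Tree: B1–B2, B2–B3, B3–B4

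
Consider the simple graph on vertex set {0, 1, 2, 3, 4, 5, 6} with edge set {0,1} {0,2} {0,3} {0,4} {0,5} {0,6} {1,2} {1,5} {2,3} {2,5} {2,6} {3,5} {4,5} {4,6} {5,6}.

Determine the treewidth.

A width-3 tree decomposition is:
Bags: B1 = {0, 2, 5, 6}  B2 = {0, 1, 2, 5}  B3 = {0, 2, 3, 5}  B4 = {0, 4, 5, 6}
Tree: B1–B2, B1–B3, B1–B4
Every bag has size at most 4, so the width is 4 − 1 = 3 and tw(G) ≤ 3. For the lower bound, the 4 vertices {0, 1, 2, 5} are pairwise adjacent, and any tree decomposition puts a clique entirely inside one bag — forcing width ≥ 3. The upper and lower bounds meet at 3, so that is the treewidth.

3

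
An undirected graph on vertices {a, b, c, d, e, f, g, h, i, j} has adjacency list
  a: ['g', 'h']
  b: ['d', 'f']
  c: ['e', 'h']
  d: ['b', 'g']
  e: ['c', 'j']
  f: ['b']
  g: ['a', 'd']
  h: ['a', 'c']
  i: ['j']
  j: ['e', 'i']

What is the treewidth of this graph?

A width-1 tree decomposition is:
Bags: B1 = {i, j}  B2 = {e, j}  B3 = {c, e}  B4 = {c, h}  B5 = {a, h}  B6 = {a, g}  B7 = {d, g}  B8 = {b, d}  B9 = {b, f}
Tree: B1–B2, B2–B3, B3–B4, B4–B5, B5–B6, B6–B7, B7–B8, B8–B9
The largest bag has 2 vertices, giving width 1; this decomposition certifies tw(G) ≤ 1. Any graph with an edge has treewidth ≥ 1, and G has the edge i–j. The upper and lower bounds meet at 1, so that is the treewidth.

1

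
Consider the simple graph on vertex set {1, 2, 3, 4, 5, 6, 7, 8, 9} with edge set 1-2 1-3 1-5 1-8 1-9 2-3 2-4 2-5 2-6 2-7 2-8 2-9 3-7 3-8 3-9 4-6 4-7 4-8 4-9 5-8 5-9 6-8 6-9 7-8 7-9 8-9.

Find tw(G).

A width-4 tree decomposition is:
Bags: B1 = {2, 4, 7, 8, 9}  B2 = {2, 3, 7, 8, 9}  B3 = {1, 2, 3, 8, 9}  B4 = {1, 2, 5, 8, 9}  B5 = {2, 4, 6, 8, 9}
Tree: B1–B2, B2–B3, B3–B4, B1–B5
Every bag has size at most 5, so the width is 5 − 1 = 4 and tw(G) ≤ 4. On the other hand G contains the 5-clique {1, 2, 3, 8, 9}. A clique must lie in a single bag of any decomposition, so no decomposition can have width below 4. The upper and lower bounds meet at 4, so that is the treewidth.

4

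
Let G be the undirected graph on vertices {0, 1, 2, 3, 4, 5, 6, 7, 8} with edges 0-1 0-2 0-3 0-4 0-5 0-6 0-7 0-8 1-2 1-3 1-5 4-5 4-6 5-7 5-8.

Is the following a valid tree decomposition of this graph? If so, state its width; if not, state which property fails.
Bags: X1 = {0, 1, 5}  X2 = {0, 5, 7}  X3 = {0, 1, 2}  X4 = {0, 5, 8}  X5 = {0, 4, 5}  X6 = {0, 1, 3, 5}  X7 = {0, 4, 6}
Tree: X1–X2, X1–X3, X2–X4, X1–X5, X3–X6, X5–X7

No — bags containing vertex 5 are not connected in the tree.

A tree decomposition must satisfy three properties: every vertex lies in some bag; for every edge, both endpoints lie together in some bag; and for every vertex, the bags containing it form a connected subtree. Here bags containing vertex 5 are not connected in the tree, so the decomposition is invalid.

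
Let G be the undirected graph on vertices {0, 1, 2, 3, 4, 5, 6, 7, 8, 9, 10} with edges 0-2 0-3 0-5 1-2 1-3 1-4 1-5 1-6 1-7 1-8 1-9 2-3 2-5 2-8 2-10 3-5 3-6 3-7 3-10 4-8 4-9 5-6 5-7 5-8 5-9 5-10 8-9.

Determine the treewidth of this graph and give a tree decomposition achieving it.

Treewidth 3.
Bags: B1 = {1, 2, 3, 5}  B2 = {1, 2, 5, 8}  B3 = {1, 5, 8, 9}  B4 = {0, 2, 3, 5}  B5 = {2, 3, 5, 10}  B6 = {1, 3, 5, 7}  B7 = {1, 4, 8, 9}  B8 = {1, 3, 5, 6}
Tree: B1–B2, B2–B3, B1–B4, B4–B5, B1–B6, B3–B7, B1–B8

Each bag holds 4 vertices, so the decomposition has width 3, which upper-bounds the treewidth. On the other hand G contains the 4-clique {1, 4, 8, 9}. A clique must lie in a single bag of any decomposition, so no decomposition can have width below 3. The upper and lower bounds meet at 3, so that is the treewidth.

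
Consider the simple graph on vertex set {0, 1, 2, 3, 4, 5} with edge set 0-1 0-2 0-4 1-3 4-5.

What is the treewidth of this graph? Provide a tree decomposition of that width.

Each bag holds 2 vertices, so the decomposition has width 1, which upper-bounds the treewidth. G has an edge, so its treewidth is at least 1. Therefore the treewidth is 1.

Treewidth 1.
One optimal decomposition is:
Bags: B1 = {0, 4}  B2 = {0, 1}  B3 = {1, 3}  B4 = {0, 2}  B5 = {4, 5}
Tree: B1–B2, B2–B3, B1–B4, B1–B5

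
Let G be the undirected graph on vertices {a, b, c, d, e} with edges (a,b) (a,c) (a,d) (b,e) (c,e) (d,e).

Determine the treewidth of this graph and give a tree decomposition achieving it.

Every bag has size at most 3, so the width is 3 − 1 = 2 and tw(G) ≤ 2. Since a–b–e–d–a is a cycle in G, G is not acyclic. Forests are exactly the graphs of treewidth ≤ 1, so tw(G) ≥ 2. The upper and lower bounds meet at 2, so that is the treewidth.

Treewidth 2.
Bags: B1 = {a, b, e}  B2 = {a, d, e}  B3 = {a, c, e}
Tree: B1–B2, B2–B3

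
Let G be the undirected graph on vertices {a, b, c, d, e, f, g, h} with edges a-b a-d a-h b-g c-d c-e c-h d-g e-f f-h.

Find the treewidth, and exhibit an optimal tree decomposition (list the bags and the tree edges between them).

Each bag holds 3 vertices, so the decomposition has width 2, which upper-bounds the treewidth. The edges e–f–h–c–e form a cycle, so G is not a tree and its treewidth is at least 2. Hence tw(G) = 2 exactly.

Treewidth 2.
One such decomposition:
Bags: B1 = {c, e, f}  B2 = {c, f, h}  B3 = {c, d, h}  B4 = {a, d, h}  B5 = {a, d, g}  B6 = {a, b, g}
Tree: B1–B2, B2–B3, B3–B4, B4–B5, B5–B6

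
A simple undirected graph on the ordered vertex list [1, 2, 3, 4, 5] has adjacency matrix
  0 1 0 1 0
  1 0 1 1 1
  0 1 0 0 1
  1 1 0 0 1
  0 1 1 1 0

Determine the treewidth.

2

A width-2 tree decomposition is:
Bags: B1 = {2, 4, 5}  B2 = {2, 3, 5}  B3 = {1, 2, 4}
Tree: B1–B2, B1–B3
The largest bag has 3 vertices, giving width 2; this decomposition certifies tw(G) ≤ 2. On the other hand G contains the 3-clique {2, 3, 5}. A clique must lie in a single bag of any decomposition, so no decomposition can have width below 2. Therefore the treewidth is 2.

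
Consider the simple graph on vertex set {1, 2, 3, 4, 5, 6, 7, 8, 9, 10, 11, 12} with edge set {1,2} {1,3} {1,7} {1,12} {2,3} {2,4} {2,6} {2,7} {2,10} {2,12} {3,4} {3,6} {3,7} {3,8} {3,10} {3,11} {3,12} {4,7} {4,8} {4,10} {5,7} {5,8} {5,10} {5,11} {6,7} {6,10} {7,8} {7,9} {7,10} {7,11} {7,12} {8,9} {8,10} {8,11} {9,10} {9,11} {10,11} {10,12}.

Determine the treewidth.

A width-4 tree decomposition is:
Bags: B1 = {3, 7, 8, 10, 11}  B2 = {5, 7, 8, 10, 11}  B3 = {3, 4, 7, 8, 10}  B4 = {2, 3, 4, 7, 10}  B5 = {7, 8, 9, 10, 11}  B6 = {2, 3, 7, 10, 12}  B7 = {2, 3, 6, 7, 10}  B8 = {1, 2, 3, 7, 12}
Tree: B1–B2, B1–B3, B3–B4, B1–B5, B4–B6, B6–B7, B6–B8
Every bag has size at most 5, so the width is 5 − 1 = 4 and tw(G) ≤ 4. On the other hand G contains the 5-clique {1, 2, 3, 7, 12}. A clique must lie in a single bag of any decomposition, so no decomposition can have width below 4. Hence tw(G) = 4 exactly.

4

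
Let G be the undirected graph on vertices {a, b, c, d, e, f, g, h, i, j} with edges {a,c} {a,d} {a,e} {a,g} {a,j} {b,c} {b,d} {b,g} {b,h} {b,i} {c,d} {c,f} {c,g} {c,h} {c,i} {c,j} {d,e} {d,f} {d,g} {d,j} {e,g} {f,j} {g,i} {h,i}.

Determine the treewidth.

3

A width-3 tree decomposition is:
Bags: B1 = {b, c, d, g}  B2 = {a, c, d, g}  B3 = {a, c, d, j}  B4 = {b, c, g, i}  B5 = {a, d, e, g}  B6 = {b, c, h, i}  B7 = {c, d, f, j}
Tree: B1–B2, B2–B3, B1–B4, B2–B5, B4–B6, B3–B7
Each bag holds 4 vertices, so the decomposition has width 3, which upper-bounds the treewidth. For the lower bound, the 4 vertices {a, d, e, g} are pairwise adjacent, and any tree decomposition puts a clique entirely inside one bag — forcing width ≥ 3. Therefore the treewidth is 3.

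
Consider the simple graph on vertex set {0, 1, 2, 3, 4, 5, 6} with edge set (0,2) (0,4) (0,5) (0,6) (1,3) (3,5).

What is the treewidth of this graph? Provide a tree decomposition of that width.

The largest bag has 2 vertices, giving width 1; this decomposition certifies tw(G) ≤ 1. Any graph with an edge has treewidth ≥ 1, and G has the edge 5–0. Hence tw(G) = 1 exactly.

Treewidth 1.
Bags: B1 = {0, 5}  B2 = {0, 2}  B3 = {0, 4}  B4 = {3, 5}  B5 = {1, 3}  B6 = {0, 6}
Tree: B1–B2, B2–B3, B1–B4, B4–B5, B1–B6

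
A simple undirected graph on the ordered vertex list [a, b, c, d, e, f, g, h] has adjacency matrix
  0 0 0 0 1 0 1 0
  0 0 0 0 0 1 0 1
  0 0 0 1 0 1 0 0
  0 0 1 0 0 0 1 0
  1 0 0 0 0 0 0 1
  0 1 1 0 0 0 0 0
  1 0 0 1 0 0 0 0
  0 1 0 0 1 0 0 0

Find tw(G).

2

A width-2 tree decomposition is:
Bags: B1 = {a, e, h}  B2 = {a, g, h}  B3 = {d, g, h}  B4 = {c, d, h}  B5 = {c, f, h}  B6 = {b, f, h}
Tree: B1–B2, B2–B3, B3–B4, B4–B5, B5–B6
Every bag has size at most 3, so the width is 3 − 1 = 2 and tw(G) ≤ 2. Since h–e–a–g–d–c–f–b–h is a cycle in G, G is not acyclic. Forests are exactly the graphs of treewidth ≤ 1, so tw(G) ≥ 2. Hence tw(G) = 2 exactly.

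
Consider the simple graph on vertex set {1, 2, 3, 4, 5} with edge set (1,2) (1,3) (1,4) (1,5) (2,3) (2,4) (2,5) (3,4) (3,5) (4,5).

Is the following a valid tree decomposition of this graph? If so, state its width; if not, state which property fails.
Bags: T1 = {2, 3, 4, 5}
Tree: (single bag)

A tree decomposition must satisfy three properties: every vertex lies in some bag; for every edge, both endpoints lie together in some bag; and for every vertex, the bags containing it form a connected subtree. Here vertex 1 appears in no bag, so the decomposition is invalid.

No — vertex 1 appears in no bag.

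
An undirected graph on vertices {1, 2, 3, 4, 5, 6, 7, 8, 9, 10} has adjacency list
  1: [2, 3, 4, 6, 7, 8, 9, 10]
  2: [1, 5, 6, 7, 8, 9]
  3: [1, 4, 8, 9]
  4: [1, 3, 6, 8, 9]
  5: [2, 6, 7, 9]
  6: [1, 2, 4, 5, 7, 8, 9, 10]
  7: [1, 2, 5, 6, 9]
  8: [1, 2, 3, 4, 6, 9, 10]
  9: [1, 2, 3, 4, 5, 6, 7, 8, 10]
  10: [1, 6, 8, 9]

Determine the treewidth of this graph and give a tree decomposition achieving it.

Every bag has size at most 5, so the width is 5 − 1 = 4 and tw(G) ≤ 4. On the other hand G contains the 5-clique {1, 3, 4, 8, 9}. A clique must lie in a single bag of any decomposition, so no decomposition can have width below 4. Hence tw(G) = 4 exactly.

Treewidth 4.
One optimal decomposition is:
Bags: B1 = {1, 4, 6, 8, 9}  B2 = {1, 2, 6, 8, 9}  B3 = {1, 2, 6, 7, 9}  B4 = {1, 3, 4, 8, 9}  B5 = {2, 5, 6, 7, 9}  B6 = {1, 6, 8, 9, 10}
Tree: B1–B2, B2–B3, B1–B4, B3–B5, B1–B6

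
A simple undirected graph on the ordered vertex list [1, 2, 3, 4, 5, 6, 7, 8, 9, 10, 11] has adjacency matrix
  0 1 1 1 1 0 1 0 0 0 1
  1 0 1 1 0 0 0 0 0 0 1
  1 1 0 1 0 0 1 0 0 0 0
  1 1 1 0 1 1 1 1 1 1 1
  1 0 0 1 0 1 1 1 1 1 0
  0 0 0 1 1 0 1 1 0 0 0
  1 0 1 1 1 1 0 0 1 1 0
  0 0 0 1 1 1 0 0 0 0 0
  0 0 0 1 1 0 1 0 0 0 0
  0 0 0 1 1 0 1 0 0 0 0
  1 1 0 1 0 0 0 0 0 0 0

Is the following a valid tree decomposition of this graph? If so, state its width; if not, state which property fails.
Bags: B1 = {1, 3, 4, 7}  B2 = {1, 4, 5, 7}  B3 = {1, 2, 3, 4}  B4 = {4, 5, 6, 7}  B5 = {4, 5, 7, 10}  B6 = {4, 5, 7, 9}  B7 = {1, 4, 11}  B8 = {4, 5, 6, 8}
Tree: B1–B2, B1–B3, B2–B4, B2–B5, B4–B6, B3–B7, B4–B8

No — edge (2,11) lies in no bag.

A tree decomposition must satisfy three properties: every vertex lies in some bag; for every edge, both endpoints lie together in some bag; and for every vertex, the bags containing it form a connected subtree. Here edge (2,11) lies in no bag, so the decomposition is invalid.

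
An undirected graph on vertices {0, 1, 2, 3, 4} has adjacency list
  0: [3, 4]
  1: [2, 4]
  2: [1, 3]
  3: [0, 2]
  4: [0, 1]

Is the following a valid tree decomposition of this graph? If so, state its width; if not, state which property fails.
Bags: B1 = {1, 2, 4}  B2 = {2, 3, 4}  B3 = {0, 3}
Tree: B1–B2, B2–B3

No — edge (4,0) lies in no bag.

A tree decomposition must satisfy three properties: every vertex lies in some bag; for every edge, both endpoints lie together in some bag; and for every vertex, the bags containing it form a connected subtree. Here edge (4,0) lies in no bag, so the decomposition is invalid.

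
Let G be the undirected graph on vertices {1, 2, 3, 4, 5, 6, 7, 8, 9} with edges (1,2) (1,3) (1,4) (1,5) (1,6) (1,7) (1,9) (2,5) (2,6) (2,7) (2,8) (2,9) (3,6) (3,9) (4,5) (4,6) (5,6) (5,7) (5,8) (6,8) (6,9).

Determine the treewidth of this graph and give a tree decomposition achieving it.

Treewidth 3.
Bags: B1 = {1, 2, 5, 6}  B2 = {2, 5, 6, 8}  B3 = {1, 2, 5, 7}  B4 = {1, 2, 6, 9}  B5 = {1, 4, 5, 6}  B6 = {1, 3, 6, 9}
Tree: B1–B2, B1–B3, B1–B4, B1–B5, B4–B6

Every bag has size at most 4, so the width is 4 − 1 = 3 and tw(G) ≤ 3. On the other hand G contains the 4-clique {2, 5, 6, 8}. A clique must lie in a single bag of any decomposition, so no decomposition can have width below 3. Hence tw(G) = 3 exactly.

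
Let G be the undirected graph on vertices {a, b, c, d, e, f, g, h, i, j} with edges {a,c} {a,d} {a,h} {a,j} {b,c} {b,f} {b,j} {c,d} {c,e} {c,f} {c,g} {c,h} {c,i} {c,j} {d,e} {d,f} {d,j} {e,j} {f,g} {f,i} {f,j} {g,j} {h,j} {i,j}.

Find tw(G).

A width-3 tree decomposition is:
Bags: B1 = {c, d, f, j}  B2 = {c, d, e, j}  B3 = {a, c, d, j}  B4 = {c, f, i, j}  B5 = {c, f, g, j}  B6 = {b, c, f, j}  B7 = {a, c, h, j}
Tree: B1–B2, B1–B3, B1–B4, B1–B5, B4–B6, B3–B7
Every bag has size at most 4, so the width is 4 − 1 = 3 and tw(G) ≤ 3. For the lower bound, the 4 vertices {a, c, d, j} are pairwise adjacent, and any tree decomposition puts a clique entirely inside one bag — forcing width ≥ 3. The upper and lower bounds meet at 3, so that is the treewidth.

3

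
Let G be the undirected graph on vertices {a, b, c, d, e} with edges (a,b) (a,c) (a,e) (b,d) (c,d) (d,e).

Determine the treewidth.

A width-2 tree decomposition is:
Bags: B1 = {a, d, e}  B2 = {a, c, d}  B3 = {a, b, d}
Tree: B1–B2, B2–B3
Every bag has size at most 3, so the width is 3 − 1 = 2 and tw(G) ≤ 2. The edges d–e–a–c–d form a cycle, so G is not a tree and its treewidth is at least 2. Hence tw(G) = 2 exactly.

2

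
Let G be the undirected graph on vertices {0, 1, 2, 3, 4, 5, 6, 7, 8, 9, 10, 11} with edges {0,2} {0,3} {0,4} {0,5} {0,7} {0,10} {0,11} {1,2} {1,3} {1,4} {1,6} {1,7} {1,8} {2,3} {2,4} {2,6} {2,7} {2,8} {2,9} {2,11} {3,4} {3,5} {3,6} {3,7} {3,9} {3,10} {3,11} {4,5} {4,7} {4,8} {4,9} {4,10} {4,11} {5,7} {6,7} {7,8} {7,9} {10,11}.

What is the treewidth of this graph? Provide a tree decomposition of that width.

The largest bag has 5 vertices, giving width 4; this decomposition certifies tw(G) ≤ 4. For the lower bound, the 5 vertices {1, 2, 4, 7, 8} are pairwise adjacent, and any tree decomposition puts a clique entirely inside one bag — forcing width ≥ 4. Combining the bounds, tw(G) = 4.

Treewidth 4.
One optimal decomposition is:
Bags: B1 = {0, 2, 3, 4, 7}  B2 = {1, 2, 3, 4, 7}  B3 = {0, 2, 3, 4, 11}  B4 = {1, 2, 3, 6, 7}  B5 = {1, 2, 4, 7, 8}  B6 = {0, 3, 4, 5, 7}  B7 = {2, 3, 4, 7, 9}  B8 = {0, 3, 4, 10, 11}
Tree: B1–B2, B1–B3, B2–B4, B2–B5, B1–B6, B1–B7, B3–B8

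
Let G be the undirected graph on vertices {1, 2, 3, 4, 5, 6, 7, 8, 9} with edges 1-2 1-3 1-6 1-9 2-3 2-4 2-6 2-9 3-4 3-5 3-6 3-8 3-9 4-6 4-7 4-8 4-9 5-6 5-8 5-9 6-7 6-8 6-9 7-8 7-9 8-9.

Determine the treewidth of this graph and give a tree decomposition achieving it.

The largest bag has 5 vertices, giving width 4; this decomposition certifies tw(G) ≤ 4. On the other hand G contains the 5-clique {3, 4, 6, 8, 9}. A clique must lie in a single bag of any decomposition, so no decomposition can have width below 4. The upper and lower bounds meet at 4, so that is the treewidth.

Treewidth 4.
One such decomposition:
Bags: B1 = {2, 3, 4, 6, 9}  B2 = {3, 4, 6, 8, 9}  B3 = {4, 6, 7, 8, 9}  B4 = {1, 2, 3, 6, 9}  B5 = {3, 5, 6, 8, 9}
Tree: B1–B2, B2–B3, B1–B4, B2–B5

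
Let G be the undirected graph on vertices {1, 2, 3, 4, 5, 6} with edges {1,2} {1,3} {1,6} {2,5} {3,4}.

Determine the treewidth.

1

A width-1 tree decomposition is:
Bags: B1 = {1, 3}  B2 = {1, 2}  B3 = {1, 6}  B4 = {2, 5}  B5 = {3, 4}
Tree: B1–B2, B1–B3, B2–B4, B1–B5
Each bag holds 2 vertices, so the decomposition has width 1, which upper-bounds the treewidth. G has an edge, so its treewidth is at least 1. Therefore the treewidth is 1.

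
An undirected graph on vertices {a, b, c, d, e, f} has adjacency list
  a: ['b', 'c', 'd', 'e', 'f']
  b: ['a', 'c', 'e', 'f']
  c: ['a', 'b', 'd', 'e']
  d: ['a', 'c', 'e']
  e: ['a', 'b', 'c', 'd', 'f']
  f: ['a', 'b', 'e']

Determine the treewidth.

3

A width-3 tree decomposition is:
Bags: B1 = {a, b, c, e}  B2 = {a, b, e, f}  B3 = {a, c, d, e}
Tree: B1–B2, B1–B3
The largest bag has 4 vertices, giving width 3; this decomposition certifies tw(G) ≤ 3. For the lower bound, the 4 vertices {a, c, d, e} are pairwise adjacent, and any tree decomposition puts a clique entirely inside one bag — forcing width ≥ 3. Combining the bounds, tw(G) = 3.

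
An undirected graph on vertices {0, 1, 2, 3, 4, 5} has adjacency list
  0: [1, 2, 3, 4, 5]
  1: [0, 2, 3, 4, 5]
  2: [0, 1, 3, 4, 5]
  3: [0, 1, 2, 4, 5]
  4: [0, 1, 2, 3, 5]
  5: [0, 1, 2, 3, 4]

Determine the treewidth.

5

A width-5 tree decomposition is:
Bags: B1 = {0, 1, 2, 3, 4, 5}
Tree: (single bag)
With just one bag of size 6, the width is 6 − 1 = 5, so tw(G) ≤ 5. On the other hand G contains the 6-clique {0, 1, 2, 3, 4, 5}. A clique must lie in a single bag of any decomposition, so no decomposition can have width below 5. The upper and lower bounds meet at 5, so that is the treewidth.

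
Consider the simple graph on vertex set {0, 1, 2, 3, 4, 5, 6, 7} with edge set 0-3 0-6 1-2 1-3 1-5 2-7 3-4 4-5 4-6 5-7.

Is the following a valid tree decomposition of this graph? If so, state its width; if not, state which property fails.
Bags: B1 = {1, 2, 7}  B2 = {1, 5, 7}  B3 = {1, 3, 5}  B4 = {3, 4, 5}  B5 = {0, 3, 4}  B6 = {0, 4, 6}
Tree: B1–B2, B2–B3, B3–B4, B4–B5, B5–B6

Yes; width 2.

Every vertex of G appears in some bag (union = {0, 1, 2, 3, 4, 5, 6, 7}); every edge is covered by a bag; and for each vertex v the set of bags containing v is connected in the bag tree. The decomposition is therefore valid. The largest bag has 3 vertices, so the width is 2.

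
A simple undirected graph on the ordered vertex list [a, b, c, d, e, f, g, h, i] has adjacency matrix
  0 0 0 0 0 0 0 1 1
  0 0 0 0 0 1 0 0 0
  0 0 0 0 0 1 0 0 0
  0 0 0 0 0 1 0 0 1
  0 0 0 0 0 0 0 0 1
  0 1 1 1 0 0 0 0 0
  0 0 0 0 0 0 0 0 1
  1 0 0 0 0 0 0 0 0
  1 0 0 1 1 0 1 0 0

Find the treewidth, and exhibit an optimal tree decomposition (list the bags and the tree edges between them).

Every bag has size at most 2, so the width is 2 − 1 = 1 and tw(G) ≤ 1. Since G has at least one edge (e.g. f–c), it is not an edgeless graph, so tw(G) ≥ 1. Therefore the treewidth is 1.

Treewidth 1.
One such decomposition:
Bags: B1 = {c, f}  B2 = {d, f}  B3 = {d, i}  B4 = {g, i}  B5 = {a, i}  B6 = {a, h}  B7 = {e, i}  B8 = {b, f}
Tree: B1–B2, B2–B3, B3–B4, B3–B5, B5–B6, B4–B7, B2–B8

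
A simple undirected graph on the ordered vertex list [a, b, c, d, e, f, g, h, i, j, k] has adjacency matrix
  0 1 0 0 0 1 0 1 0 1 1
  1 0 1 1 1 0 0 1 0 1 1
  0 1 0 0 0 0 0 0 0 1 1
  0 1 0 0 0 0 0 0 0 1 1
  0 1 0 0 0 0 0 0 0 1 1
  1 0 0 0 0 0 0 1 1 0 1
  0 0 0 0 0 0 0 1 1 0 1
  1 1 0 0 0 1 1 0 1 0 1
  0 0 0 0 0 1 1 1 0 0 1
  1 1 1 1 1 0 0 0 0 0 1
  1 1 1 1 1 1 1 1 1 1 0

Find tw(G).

A width-3 tree decomposition is:
Bags: B1 = {b, c, j, k}  B2 = {a, b, j, k}  B3 = {a, b, h, k}  B4 = {a, f, h, k}  B5 = {b, e, j, k}  B6 = {f, h, i, k}  B7 = {b, d, j, k}  B8 = {g, h, i, k}
Tree: B1–B2, B2–B3, B3–B4, B2–B5, B4–B6, B2–B7, B6–B8
The largest bag has 4 vertices, giving width 3; this decomposition certifies tw(G) ≤ 3. On the other hand G contains the 4-clique {g, h, i, k}. A clique must lie in a single bag of any decomposition, so no decomposition can have width below 3. Combining the bounds, tw(G) = 3.

3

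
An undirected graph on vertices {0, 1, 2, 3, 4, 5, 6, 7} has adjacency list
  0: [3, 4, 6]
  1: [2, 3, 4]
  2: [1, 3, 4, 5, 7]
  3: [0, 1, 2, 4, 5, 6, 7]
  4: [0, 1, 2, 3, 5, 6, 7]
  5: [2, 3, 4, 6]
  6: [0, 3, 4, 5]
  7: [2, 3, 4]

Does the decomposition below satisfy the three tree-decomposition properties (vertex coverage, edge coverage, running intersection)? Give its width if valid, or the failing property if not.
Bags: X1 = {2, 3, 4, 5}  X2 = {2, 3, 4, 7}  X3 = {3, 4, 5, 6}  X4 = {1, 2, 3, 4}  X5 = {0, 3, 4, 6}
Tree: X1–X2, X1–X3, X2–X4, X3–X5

Vertex coverage: the bags together contain {0, 1, 2, 3, 4, 5, 6, 7}, the full vertex set. Edge coverage: each edge of G has both endpoints in at least one bag. Running intersection: for every vertex, the bags containing it form a connected subtree. All three properties hold, so this is a valid tree decomposition of width max|bag| − 1 = 3, and hence tw(G) ≤ 3.

Yes; width 3.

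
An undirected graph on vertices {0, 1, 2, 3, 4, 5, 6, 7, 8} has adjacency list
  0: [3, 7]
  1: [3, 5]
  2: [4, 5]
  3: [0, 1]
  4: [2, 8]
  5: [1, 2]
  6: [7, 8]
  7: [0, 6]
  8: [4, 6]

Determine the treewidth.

2

A width-2 tree decomposition is:
Bags: B1 = {0, 3, 7}  B2 = {1, 3, 7}  B3 = {1, 5, 7}  B4 = {2, 5, 7}  B5 = {2, 4, 7}  B6 = {4, 7, 8}  B7 = {6, 7, 8}
Tree: B1–B2, B2–B3, B3–B4, B4–B5, B5–B6, B6–B7
The largest bag has 3 vertices, giving width 2; this decomposition certifies tw(G) ≤ 2. Since 7–0–3–1–5–2–4–8–6–7 is a cycle in G, G is not acyclic. Forests are exactly the graphs of treewidth ≤ 1, so tw(G) ≥ 2. Hence tw(G) = 2 exactly.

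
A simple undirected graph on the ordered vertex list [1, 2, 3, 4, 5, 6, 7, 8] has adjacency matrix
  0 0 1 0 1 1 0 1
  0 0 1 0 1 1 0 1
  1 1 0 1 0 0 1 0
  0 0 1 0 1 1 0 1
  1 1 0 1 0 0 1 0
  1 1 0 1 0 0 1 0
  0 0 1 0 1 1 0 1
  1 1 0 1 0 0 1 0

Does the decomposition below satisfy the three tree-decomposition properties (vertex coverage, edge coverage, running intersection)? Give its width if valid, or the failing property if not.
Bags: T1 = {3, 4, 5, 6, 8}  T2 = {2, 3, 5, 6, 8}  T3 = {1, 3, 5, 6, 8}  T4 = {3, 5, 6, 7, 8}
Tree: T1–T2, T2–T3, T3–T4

Yes; width 4.

Vertex coverage: the bags together contain {1, 2, 3, 4, 5, 6, 7, 8}, the full vertex set. Edge coverage: each edge of G has both endpoints in at least one bag. Running intersection: for every vertex, the bags containing it form a connected subtree. All three properties hold, so this is a valid tree decomposition of width max|bag| − 1 = 4, and hence tw(G) ≤ 4.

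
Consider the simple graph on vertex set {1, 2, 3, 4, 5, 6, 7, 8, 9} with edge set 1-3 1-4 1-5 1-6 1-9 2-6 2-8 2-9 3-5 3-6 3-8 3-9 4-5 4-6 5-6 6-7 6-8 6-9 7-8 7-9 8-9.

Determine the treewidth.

3

A width-3 tree decomposition is:
Bags: B1 = {1, 3, 5, 6}  B2 = {1, 3, 6, 9}  B3 = {1, 4, 5, 6}  B4 = {3, 6, 8, 9}  B5 = {2, 6, 8, 9}  B6 = {6, 7, 8, 9}
Tree: B1–B2, B1–B3, B2–B4, B4–B5, B5–B6
The largest bag has 4 vertices, giving width 3; this decomposition certifies tw(G) ≤ 3. On the other hand G contains the 4-clique {2, 6, 8, 9}. A clique must lie in a single bag of any decomposition, so no decomposition can have width below 3. Combining the bounds, tw(G) = 3.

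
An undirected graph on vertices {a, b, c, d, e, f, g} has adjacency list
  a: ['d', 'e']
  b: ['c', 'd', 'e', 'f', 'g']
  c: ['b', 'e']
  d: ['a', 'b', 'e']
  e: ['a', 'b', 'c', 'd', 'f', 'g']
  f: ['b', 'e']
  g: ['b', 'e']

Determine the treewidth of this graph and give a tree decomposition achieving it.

Treewidth 2.
One optimal decomposition is:
Bags: B1 = {a, d, e}  B2 = {b, d, e}  B3 = {b, e, g}  B4 = {b, e, f}  B5 = {b, c, e}
Tree: B1–B2, B2–B3, B2–B4, B4–B5

The largest bag has 3 vertices, giving width 2; this decomposition certifies tw(G) ≤ 2. Conversely, {a, d, e} is a clique of size 3, and the vertices of any clique must share a bag in every tree decomposition; so some bag has ≥ 3 vertices and tw(G) ≥ 2. Combining the bounds, tw(G) = 2.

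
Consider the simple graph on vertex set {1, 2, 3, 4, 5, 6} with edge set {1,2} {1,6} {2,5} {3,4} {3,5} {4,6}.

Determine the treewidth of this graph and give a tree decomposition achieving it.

The largest bag has 3 vertices, giving width 2; this decomposition certifies tw(G) ≤ 2. For the lower bound, G contains the cycle 3–4–6–1–2–5–3, so G is not a forest; only forests have treewidth ≤ 1, hence tw(G) ≥ 2. Therefore the treewidth is 2.

Treewidth 2.
One such decomposition:
Bags: B1 = {3, 4, 6}  B2 = {1, 3, 6}  B3 = {1, 2, 3}  B4 = {2, 3, 5}
Tree: B1–B2, B2–B3, B3–B4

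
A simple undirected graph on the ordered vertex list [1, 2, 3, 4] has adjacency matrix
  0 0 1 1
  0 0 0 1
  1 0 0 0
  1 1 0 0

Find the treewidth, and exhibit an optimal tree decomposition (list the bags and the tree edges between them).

Each bag holds 2 vertices, so the decomposition has width 1, which upper-bounds the treewidth. G has an edge, so its treewidth is at least 1. Therefore the treewidth is 1.

Treewidth 1.
One optimal decomposition is:
Bags: B1 = {1, 4}  B2 = {1, 3}  B3 = {2, 4}
Tree: B1–B2, B1–B3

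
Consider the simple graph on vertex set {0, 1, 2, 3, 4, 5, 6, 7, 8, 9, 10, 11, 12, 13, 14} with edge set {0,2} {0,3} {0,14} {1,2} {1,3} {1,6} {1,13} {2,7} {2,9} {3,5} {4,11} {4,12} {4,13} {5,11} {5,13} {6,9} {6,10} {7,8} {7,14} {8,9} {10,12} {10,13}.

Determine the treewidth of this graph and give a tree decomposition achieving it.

Treewidth 3.
One optimal decomposition is:
Bags: B1 = {0, 7, 8, 14}  B2 = {0, 2, 7, 8}  B3 = {0, 2, 8, 9}  B4 = {0, 2, 3, 9}  B5 = {1, 2, 3, 9}  B6 = {1, 3, 6, 9}  B7 = {1, 3, 5, 6}  B8 = {1, 5, 6, 13}  B9 = {5, 6, 10, 13}  B10 = {5, 10, 11, 13}  B11 = {4, 10, 11, 13}  B12 = {4, 10, 11, 12}
Tree: B1–B2, B2–B3, B3–B4, B4–B5, B5–B6, B6–B7, B7–B8, B8–B9, B9–B10, B10–B11, B11–B12

Every bag has size at most 4, so the width is 4 − 1 = 3 and tw(G) ≤ 3. For the lower bound: the 4 vertex sets {7,8,14}, {0}, {2}, {1,3,6,9} are disjoint, each induces a connected subgraph, and every pair is joined by at least one edge of G. Contracting each set to a single vertex therefore yields K_{4} as a minor, and since treewidth is minor-monotone, tw(G) ≥ tw(K_{4}) = 3. Combining the bounds, tw(G) = 3.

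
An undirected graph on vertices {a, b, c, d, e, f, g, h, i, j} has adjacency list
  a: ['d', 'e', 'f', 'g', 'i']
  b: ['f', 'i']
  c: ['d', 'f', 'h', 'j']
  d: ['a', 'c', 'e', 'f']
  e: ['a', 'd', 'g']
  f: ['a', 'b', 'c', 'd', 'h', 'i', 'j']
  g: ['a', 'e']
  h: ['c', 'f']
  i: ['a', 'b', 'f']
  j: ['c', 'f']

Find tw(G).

2

A width-2 tree decomposition is:
Bags: B1 = {a, f, i}  B2 = {a, d, f}  B3 = {b, f, i}  B4 = {c, d, f}  B5 = {c, f, h}  B6 = {a, d, e}  B7 = {c, f, j}  B8 = {a, e, g}
Tree: B1–B2, B1–B3, B2–B4, B4–B5, B2–B6, B5–B7, B6–B8
The largest bag has 3 vertices, giving width 2; this decomposition certifies tw(G) ≤ 2. On the other hand G contains the 3-clique {a, e, g}. A clique must lie in a single bag of any decomposition, so no decomposition can have width below 2. The upper and lower bounds meet at 2, so that is the treewidth.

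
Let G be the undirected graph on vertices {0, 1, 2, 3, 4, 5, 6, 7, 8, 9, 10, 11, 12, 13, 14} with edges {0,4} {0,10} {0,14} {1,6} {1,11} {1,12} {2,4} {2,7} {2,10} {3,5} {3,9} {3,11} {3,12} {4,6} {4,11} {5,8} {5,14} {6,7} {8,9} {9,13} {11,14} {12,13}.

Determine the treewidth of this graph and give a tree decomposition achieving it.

Each bag holds 4 vertices, so the decomposition has width 3, which upper-bounds the treewidth. For the lower bound: the 4 vertex sets {2,7,10}, {6}, {4}, {0,1,11,14} are disjoint, each induces a connected subgraph, and every pair is joined by at least one edge of G. Contracting each set to a single vertex therefore yields K_{4} as a minor, and since treewidth is minor-monotone, tw(G) ≥ tw(K_{4}) = 3. Combining the bounds, tw(G) = 3.

Treewidth 3.
One optimal decomposition is:
Bags: B1 = {2, 6, 7, 10}  B2 = {2, 4, 6, 10}  B3 = {0, 4, 6, 10}  B4 = {0, 1, 4, 6}  B5 = {0, 1, 4, 11}  B6 = {0, 1, 11, 14}  B7 = {1, 11, 12, 14}  B8 = {3, 11, 12, 14}  B9 = {3, 5, 12, 14}  B10 = {3, 5, 12, 13}  B11 = {3, 5, 9, 13}  B12 = {5, 8, 9, 13}
Tree: B1–B2, B2–B3, B3–B4, B4–B5, B5–B6, B6–B7, B7–B8, B8–B9, B9–B10, B10–B11, B11–B12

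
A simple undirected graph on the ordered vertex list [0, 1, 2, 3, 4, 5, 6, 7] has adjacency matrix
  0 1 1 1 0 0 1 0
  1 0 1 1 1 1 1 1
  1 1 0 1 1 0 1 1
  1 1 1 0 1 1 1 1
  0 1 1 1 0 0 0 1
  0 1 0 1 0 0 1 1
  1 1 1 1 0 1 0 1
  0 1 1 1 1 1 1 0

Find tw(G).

A width-4 tree decomposition is:
Bags: B1 = {0, 1, 2, 3, 6}  B2 = {1, 2, 3, 6, 7}  B3 = {1, 3, 5, 6, 7}  B4 = {1, 2, 3, 4, 7}
Tree: B1–B2, B2–B3, B2–B4
Each bag holds 5 vertices, so the decomposition has width 4, which upper-bounds the treewidth. On the other hand G contains the 5-clique {1, 2, 3, 4, 7}. A clique must lie in a single bag of any decomposition, so no decomposition can have width below 4. Therefore the treewidth is 4.

4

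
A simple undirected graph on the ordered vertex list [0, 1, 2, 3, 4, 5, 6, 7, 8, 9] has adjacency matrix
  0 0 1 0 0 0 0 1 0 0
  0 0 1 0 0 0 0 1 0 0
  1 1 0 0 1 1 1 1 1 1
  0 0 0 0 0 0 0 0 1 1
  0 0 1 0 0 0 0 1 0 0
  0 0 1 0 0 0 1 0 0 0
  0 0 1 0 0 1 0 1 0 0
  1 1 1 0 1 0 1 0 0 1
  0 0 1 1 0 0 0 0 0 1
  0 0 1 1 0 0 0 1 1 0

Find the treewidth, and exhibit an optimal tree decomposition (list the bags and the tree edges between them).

Treewidth 2.
One such decomposition:
Bags: B1 = {2, 6, 7}  B2 = {2, 7, 9}  B3 = {2, 8, 9}  B4 = {3, 8, 9}  B5 = {0, 2, 7}  B6 = {1, 2, 7}  B7 = {2, 4, 7}  B8 = {2, 5, 6}
Tree: B1–B2, B2–B3, B3–B4, B1–B5, B1–B6, B5–B7, B1–B8

Every bag has size at most 3, so the width is 3 − 1 = 2 and tw(G) ≤ 2. On the other hand G contains the 3-clique {2, 8, 9}. A clique must lie in a single bag of any decomposition, so no decomposition can have width below 2. Hence tw(G) = 2 exactly.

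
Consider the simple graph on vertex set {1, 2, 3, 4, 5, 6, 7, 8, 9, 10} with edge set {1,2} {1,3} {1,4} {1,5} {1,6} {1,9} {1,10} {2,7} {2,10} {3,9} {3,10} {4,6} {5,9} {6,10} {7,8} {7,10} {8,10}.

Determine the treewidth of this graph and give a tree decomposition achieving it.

Every bag has size at most 3, so the width is 3 − 1 = 2 and tw(G) ≤ 2. For the lower bound, the 3 vertices {7, 8, 10} are pairwise adjacent, and any tree decomposition puts a clique entirely inside one bag — forcing width ≥ 2. Therefore the treewidth is 2.

Treewidth 2.
One such decomposition:
Bags: B1 = {1, 6, 10}  B2 = {1, 2, 10}  B3 = {1, 3, 10}  B4 = {1, 3, 9}  B5 = {1, 5, 9}  B6 = {1, 4, 6}  B7 = {2, 7, 10}  B8 = {7, 8, 10}
Tree: B1–B2, B1–B3, B3–B4, B4–B5, B1–B6, B2–B7, B7–B8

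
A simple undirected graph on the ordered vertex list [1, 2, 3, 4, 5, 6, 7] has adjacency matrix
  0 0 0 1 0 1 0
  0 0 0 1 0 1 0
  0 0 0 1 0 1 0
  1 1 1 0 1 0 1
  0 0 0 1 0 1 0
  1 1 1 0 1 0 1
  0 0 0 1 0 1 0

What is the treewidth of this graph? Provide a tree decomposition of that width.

The largest bag has 3 vertices, giving width 2; this decomposition certifies tw(G) ≤ 2. Since 6–3–4–7–6 is a cycle in G, G is not acyclic. Forests are exactly the graphs of treewidth ≤ 1, so tw(G) ≥ 2. Hence tw(G) = 2 exactly.

Treewidth 2.
One optimal decomposition is:
Bags: B1 = {3, 4, 6}  B2 = {4, 6, 7}  B3 = {1, 4, 6}  B4 = {2, 4, 6}  B5 = {4, 5, 6}
Tree: B1–B2, B2–B3, B3–B4, B4–B5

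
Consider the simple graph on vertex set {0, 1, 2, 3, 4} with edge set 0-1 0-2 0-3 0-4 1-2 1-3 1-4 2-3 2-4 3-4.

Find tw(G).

4

A width-4 tree decomposition is:
Bags: B1 = {0, 1, 2, 3, 4}
Tree: (single bag)
With just one bag of size 5, the width is 5 − 1 = 4, so tw(G) ≤ 4. Conversely, {0, 1, 2, 3, 4} is a clique of size 5, and the vertices of any clique must share a bag in every tree decomposition; so some bag has ≥ 5 vertices and tw(G) ≥ 4. Combining the bounds, tw(G) = 4.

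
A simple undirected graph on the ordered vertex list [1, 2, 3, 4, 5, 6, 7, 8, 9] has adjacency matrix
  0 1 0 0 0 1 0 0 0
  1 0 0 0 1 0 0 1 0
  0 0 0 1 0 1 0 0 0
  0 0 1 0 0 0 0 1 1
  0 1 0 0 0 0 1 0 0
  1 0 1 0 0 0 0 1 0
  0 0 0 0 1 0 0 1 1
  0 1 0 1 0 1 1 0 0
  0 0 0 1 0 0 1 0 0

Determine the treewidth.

A width-3 tree decomposition is:
Bags: B1 = {1, 2, 3, 6}  B2 = {2, 3, 6, 8}  B3 = {2, 3, 4, 8}  B4 = {2, 4, 5, 8}  B5 = {4, 5, 7, 8}  B6 = {4, 5, 7, 9}
Tree: B1–B2, B2–B3, B3–B4, B4–B5, B5–B6
Each bag holds 4 vertices, so the decomposition has width 3, which upper-bounds the treewidth. For the lower bound: the 4 vertex sets {1,3,6}, {2}, {8}, {4,5,7,9} are disjoint, each induces a connected subgraph, and every pair is joined by at least one edge of G. Contracting each set to a single vertex therefore yields K_{4} as a minor, and since treewidth is minor-monotone, tw(G) ≥ tw(K_{4}) = 3. Hence tw(G) = 3 exactly.

3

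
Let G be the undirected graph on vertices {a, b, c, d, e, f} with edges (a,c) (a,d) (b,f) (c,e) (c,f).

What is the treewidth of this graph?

1

A width-1 tree decomposition is:
Bags: B1 = {c, f}  B2 = {a, c}  B3 = {b, f}  B4 = {c, e}  B5 = {a, d}
Tree: B1–B2, B1–B3, B2–B4, B2–B5
Every bag has size at most 2, so the width is 2 − 1 = 1 and tw(G) ≤ 1. G has an edge, so its treewidth is at least 1. Combining the bounds, tw(G) = 1.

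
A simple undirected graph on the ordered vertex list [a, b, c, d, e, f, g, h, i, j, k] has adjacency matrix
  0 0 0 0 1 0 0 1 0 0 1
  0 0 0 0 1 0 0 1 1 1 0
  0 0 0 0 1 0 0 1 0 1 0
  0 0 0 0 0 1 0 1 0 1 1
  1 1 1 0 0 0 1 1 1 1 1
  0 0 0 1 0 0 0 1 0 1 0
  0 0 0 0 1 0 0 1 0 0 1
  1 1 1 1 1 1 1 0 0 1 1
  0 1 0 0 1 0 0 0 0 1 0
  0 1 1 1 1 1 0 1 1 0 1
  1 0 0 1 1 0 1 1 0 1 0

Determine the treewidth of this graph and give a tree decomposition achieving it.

Each bag holds 4 vertices, so the decomposition has width 3, which upper-bounds the treewidth. Conversely, {e, g, h, k} is a clique of size 4, and the vertices of any clique must share a bag in every tree decomposition; so some bag has ≥ 4 vertices and tw(G) ≥ 3. Therefore the treewidth is 3.

Treewidth 3.
Bags: B1 = {b, e, h, j}  B2 = {c, e, h, j}  B3 = {e, h, j, k}  B4 = {d, h, j, k}  B5 = {a, e, h, k}  B6 = {b, e, i, j}  B7 = {e, g, h, k}  B8 = {d, f, h, j}
Tree: B1–B2, B2–B3, B3–B4, B3–B5, B1–B6, B3–B7, B4–B8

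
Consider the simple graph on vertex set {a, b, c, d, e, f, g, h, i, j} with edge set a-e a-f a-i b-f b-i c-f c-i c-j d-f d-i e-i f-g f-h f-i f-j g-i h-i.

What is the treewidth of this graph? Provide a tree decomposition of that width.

Each bag holds 3 vertices, so the decomposition has width 2, which upper-bounds the treewidth. Conversely, {a, e, i} is a clique of size 3, and the vertices of any clique must share a bag in every tree decomposition; so some bag has ≥ 3 vertices and tw(G) ≥ 2. Combining the bounds, tw(G) = 2.

Treewidth 2.
One optimal decomposition is:
Bags: B1 = {a, f, i}  B2 = {d, f, i}  B3 = {b, f, i}  B4 = {c, f, i}  B5 = {a, e, i}  B6 = {c, f, j}  B7 = {f, h, i}  B8 = {f, g, i}
Tree: B1–B2, B1–B3, B3–B4, B1–B5, B4–B6, B2–B7, B7–B8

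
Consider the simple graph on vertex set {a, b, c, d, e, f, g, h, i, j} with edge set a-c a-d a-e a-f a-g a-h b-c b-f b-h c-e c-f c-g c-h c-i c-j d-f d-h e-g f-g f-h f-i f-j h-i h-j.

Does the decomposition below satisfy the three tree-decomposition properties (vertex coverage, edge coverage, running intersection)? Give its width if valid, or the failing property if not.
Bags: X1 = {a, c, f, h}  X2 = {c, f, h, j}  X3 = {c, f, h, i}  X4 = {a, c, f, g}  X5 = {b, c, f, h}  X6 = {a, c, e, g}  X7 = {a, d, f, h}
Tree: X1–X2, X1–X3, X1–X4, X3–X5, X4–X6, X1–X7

Yes; width 3.

Every vertex of G appears in some bag (union = {a, b, c, d, e, f, g, h, i, j}); every edge is covered by a bag; and for each vertex v the set of bags containing v is connected in the bag tree. The decomposition is therefore valid. The largest bag has 4 vertices, so the width is 3.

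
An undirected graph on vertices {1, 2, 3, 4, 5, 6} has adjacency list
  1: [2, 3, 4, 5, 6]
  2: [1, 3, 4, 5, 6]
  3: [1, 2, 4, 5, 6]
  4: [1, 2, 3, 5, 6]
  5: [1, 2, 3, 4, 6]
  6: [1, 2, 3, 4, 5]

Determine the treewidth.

A width-5 tree decomposition is:
Bags: B1 = {1, 2, 3, 4, 5, 6}
Tree: (single bag)
A single bag containing all 6 vertices is trivially a valid decomposition of width 5. For the lower bound, the 6 vertices {1, 2, 3, 4, 5, 6} are pairwise adjacent, and any tree decomposition puts a clique entirely inside one bag — forcing width ≥ 5. The upper and lower bounds meet at 5, so that is the treewidth.

5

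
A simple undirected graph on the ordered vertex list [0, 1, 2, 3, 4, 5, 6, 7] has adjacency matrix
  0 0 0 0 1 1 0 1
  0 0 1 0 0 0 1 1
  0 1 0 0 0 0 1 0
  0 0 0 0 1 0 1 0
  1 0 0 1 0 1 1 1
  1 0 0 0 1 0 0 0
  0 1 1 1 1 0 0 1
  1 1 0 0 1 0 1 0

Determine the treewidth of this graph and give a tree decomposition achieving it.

Treewidth 2.
One optimal decomposition is:
Bags: B1 = {1, 6, 7}  B2 = {1, 2, 6}  B3 = {4, 6, 7}  B4 = {0, 4, 7}  B5 = {0, 4, 5}  B6 = {3, 4, 6}
Tree: B1–B2, B1–B3, B3–B4, B4–B5, B3–B6

Every bag has size at most 3, so the width is 3 − 1 = 2 and tw(G) ≤ 2. On the other hand G contains the 3-clique {1, 2, 6}. A clique must lie in a single bag of any decomposition, so no decomposition can have width below 2. Therefore the treewidth is 2.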